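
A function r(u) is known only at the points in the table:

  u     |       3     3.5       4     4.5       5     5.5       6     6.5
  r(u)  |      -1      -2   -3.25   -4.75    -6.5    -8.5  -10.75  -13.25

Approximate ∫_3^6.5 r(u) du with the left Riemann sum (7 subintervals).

-18.375

Δu = 0.5.
Sum = 0.5·[(-1) + (-2) + (-3.25) + (-4.75) + (-6.5) + (-8.5) + (-10.75)] = -18.375.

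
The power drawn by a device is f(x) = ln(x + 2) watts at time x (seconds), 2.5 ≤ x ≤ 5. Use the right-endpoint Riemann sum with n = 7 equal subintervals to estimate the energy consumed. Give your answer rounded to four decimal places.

4.4311

Δx = (5 − 2.5)/7 = 5/14.
Right endpoints: 20/7, 45/14, 25/7, 55/14, 30/7, 65/14, 5.
f(20/7) ≈ 1.5805, f(45/14) ≈ 1.6514, f(25/7) ≈ 1.7177, f(55/14) ≈ 1.7798, f(30/7) ≈ 1.8383, f(65/14) ≈ 1.8935, f(5) ≈ 1.9459.
Sum = Δx · [f(20/7) + f(45/14) + f(25/7) + ...].
Sum ≈ 4.4311.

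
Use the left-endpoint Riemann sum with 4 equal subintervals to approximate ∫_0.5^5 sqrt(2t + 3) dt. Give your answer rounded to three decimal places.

12.031

Δt = (5 − 0.5)/4 = 1.125.
Left endpoints: 0.5, 1.625, 2.75, 3.875.
f(0.5) ≈ 2.000, f(1.625) ≈ 2.500, f(2.75) ≈ 2.915, f(3.875) ≈ 3.279.
Sum = Δt · [f(0.5) + f(1.625) + f(2.75) + f(3.875)].
Sum ≈ 12.031.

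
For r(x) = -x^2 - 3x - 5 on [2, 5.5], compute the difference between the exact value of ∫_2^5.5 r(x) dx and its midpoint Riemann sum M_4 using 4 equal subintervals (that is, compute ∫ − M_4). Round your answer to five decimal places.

-0.22331

Exact integral: ∫_2^5.5 r(x) dx ≈ -109.6666667.
M_4 ≈ -109.4433594.
Error ≈ -109.6666667 − (-109.4433594) ≈ -0.22331.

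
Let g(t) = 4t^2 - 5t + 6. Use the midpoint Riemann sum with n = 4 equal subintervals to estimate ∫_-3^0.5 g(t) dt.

Δt = (0.5 − (-3))/4 = 0.875.
Midpoints: -2.5625, -1.6875, -0.8125, 0.0625.
g(-2.5625) = 45.078125, g(-1.6875) = 25.828125, g(-0.8125) = 12.703125, g(0.0625) = 5.703125.
Sum = Δt · [g(-2.5625) + g(-1.6875) + g(-0.8125) + g(0.0625)].
Sum = 78.1484375.

78.1484375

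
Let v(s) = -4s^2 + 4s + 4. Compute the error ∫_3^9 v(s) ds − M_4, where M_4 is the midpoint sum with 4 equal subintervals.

-4.5

Exact integral: ∫_3^9 v(s) ds = -768.
M_4 = -763.5.
Error = -768 − (-763.5) = -4.5.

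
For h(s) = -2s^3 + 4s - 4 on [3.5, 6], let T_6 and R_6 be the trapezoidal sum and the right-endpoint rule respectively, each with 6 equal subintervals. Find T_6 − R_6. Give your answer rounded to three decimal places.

T_6 ≈ -537.53038.
R_6 ≈ -607.58247.
T_6 − R_6 ≈ 70.052.

70.052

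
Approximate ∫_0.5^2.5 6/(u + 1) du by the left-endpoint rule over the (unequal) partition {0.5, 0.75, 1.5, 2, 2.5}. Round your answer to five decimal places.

5.77143

Subinterval widths: 0.25, 0.75, 0.5, 0.5.
Left endpoints: 0.5, 0.75, 1.5, 2.
f(0.5) = 4, f(0.75) = 24/7, f(1.5) = 2.4, f(2) = 2.
Sum = Σ Δu_i · f(u_i).
Sum ≈ 5.77143.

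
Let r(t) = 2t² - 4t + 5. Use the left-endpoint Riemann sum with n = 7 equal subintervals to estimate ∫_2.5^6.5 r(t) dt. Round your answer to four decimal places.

105.1020

Δt = (6.5 − 2.5)/7 = 4/7.
Left endpoints: 2.5, 43/14, 51/14, 59/14, 67/14, 75/14, 83/14.
r(2.5) = 7.5, r(43/14) = 1135/98, r(51/14) = 1663/98, r(59/14) = 2319/98, r(67/14) = 3103/98, r(75/14) = 4015/98, r(83/14) = 5055/98.
Sum = Δt · [r(2.5) + r(43/14) + r(51/14) + ...].
Sum ≈ 105.1020.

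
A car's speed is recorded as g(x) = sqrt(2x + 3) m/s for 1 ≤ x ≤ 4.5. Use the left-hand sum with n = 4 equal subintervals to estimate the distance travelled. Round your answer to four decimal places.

9.5823

Δx = (4.5 − 1)/4 = 0.875.
Left endpoints: 1, 1.875, 2.75, 3.625.
g(1) ≈ 2.2361, g(1.875) ≈ 2.5981, g(2.75) ≈ 2.9155, g(3.625) ≈ 3.2016.
Sum = Δx · [g(1) + g(1.875) + g(2.75) + g(3.625)].
Sum ≈ 9.5823.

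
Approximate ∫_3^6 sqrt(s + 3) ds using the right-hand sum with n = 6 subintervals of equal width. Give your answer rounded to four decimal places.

8.3389

Δs = (6 − 3)/6 = 0.5.
Right endpoints: 3.5, 4, 4.5, 5, 5.5, 6.
f(3.5) ≈ 2.5495, f(4) ≈ 2.6458, f(4.5) ≈ 2.7386, f(5) ≈ 2.8284, f(5.5) ≈ 2.9155, f(6) ≈ 3.0000.
Sum = Δs · [f(3.5) + f(4) + f(4.5) + ...].
Sum ≈ 8.3389.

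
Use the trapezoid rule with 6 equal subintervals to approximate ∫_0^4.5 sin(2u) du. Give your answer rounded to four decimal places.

Δu = (4.5 − 0)/6 = 0.75.
f(0) ≈ 0.0000, f(0.75) ≈ 0.9975, f(1.5) ≈ 0.1411, f(2.25) ≈ -0.9775, f(3) ≈ -0.2794, f(3.75) ≈ 0.9380, f(4.5) ≈ 0.4121.
T_6 = (Δu/2)·[f(u_0) + 2f(u_1) + ... + 2f(u_{5}) + f(u_6)].
Sum ≈ 0.7693.

0.7693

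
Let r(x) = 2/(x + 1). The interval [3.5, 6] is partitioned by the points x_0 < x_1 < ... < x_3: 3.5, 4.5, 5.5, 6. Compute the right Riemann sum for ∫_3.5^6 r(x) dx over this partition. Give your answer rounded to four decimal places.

Subinterval widths: 1, 1, 0.5.
Right endpoints: 4.5, 5.5, 6.
r(4.5) = 4/11, r(5.5) = 4/13, r(6) = 2/7.
Sum = Σ Δx_i · r(x_i).
Sum ≈ 0.8142.

0.8142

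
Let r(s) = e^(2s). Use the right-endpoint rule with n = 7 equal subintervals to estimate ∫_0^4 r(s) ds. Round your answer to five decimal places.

2500.14613

Δs = (4 − 0)/7 = 4/7.
Right endpoints: 4/7, 8/7, 12/7, 16/7, 20/7, 24/7, 4.
r(4/7) ≈ 3.13571, r(8/7) ≈ 9.83271, r(12/7) ≈ 30.83256, r(16/7) ≈ 96.68213, r(20/7) ≈ 303.16758, r(24/7) ≈ 950.64705, r(4) ≈ 2980.95799.
Sum = Δs · [r(4/7) + r(8/7) + r(12/7) + ...].
Sum ≈ 2500.14613.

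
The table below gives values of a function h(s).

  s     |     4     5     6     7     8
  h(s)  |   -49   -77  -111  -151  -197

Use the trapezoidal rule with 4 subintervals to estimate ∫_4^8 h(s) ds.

-462

Δs = 1.
T_4 = (1/2)·[(-49) + 2·(-77) + 2·(-111) + 2·(-151) + (-197)] = -462.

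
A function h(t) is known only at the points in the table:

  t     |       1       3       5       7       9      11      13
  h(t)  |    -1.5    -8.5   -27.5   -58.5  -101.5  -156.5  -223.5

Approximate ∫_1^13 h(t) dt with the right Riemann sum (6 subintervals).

-1152

Δt = 2.
Sum = 2·[(-8.5) + (-27.5) + (-58.5) + (-101.5) + (-156.5) + (-223.5)] = -1152.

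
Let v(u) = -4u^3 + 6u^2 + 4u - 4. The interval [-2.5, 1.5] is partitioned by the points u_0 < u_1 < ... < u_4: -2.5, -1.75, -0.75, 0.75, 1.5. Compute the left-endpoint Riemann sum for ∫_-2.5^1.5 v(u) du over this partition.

90.921875

Subinterval widths: 0.75, 1, 1.5, 0.75.
Left endpoints: -2.5, -1.75, -0.75, 0.75.
v(-2.5) = 86, v(-1.75) = 28.8125, v(-0.75) = -1.9375, v(0.75) = 0.6875.
Sum = Σ Δu_i · v(u_i).
Sum = 90.921875.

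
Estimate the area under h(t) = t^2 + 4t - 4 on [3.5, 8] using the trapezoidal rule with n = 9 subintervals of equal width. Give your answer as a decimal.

242.0625

Δt = (8 − 3.5)/9 = 0.5.
h(3.5) = 22.25, h(4) = 28, h(4.5) = 34.25, h(5) = 41, h(5.5) = 48.25, h(6) = 56, h(6.5) = 64.25, h(7) = 73, h(7.5) = 82.25, h(8) = 92.
T_9 = (Δt/2)·[h(t_0) + 2h(t_1) + ... + 2h(t_{8}) + h(t_9)].
Sum = 242.0625.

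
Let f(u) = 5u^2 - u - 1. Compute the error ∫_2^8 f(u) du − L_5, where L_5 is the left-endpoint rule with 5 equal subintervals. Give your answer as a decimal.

Exact integral: ∫_2^8 f(u) du = 804.
L_5 = 634.8.
Error = 804 − 634.8 = 169.2.

169.2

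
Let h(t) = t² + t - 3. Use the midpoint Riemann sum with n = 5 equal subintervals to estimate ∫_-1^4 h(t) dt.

Δt = (4 − (-1))/5 = 1.
Midpoints: -0.5, 0.5, 1.5, 2.5, 3.5.
h(-0.5) = -3.25, h(0.5) = -2.25, h(1.5) = 0.75, h(2.5) = 5.75, h(3.5) = 12.75.
Sum = Δt · [h(-0.5) + h(0.5) + h(1.5) + h(2.5) + h(3.5)].
Sum = 13.75.

13.75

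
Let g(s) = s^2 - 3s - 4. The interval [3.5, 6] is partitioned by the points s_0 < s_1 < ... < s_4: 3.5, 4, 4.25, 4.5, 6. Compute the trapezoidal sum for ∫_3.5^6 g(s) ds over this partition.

Subinterval widths: 0.5, 0.25, 0.25, 1.5.
g(3.5) = -2.25, g(4) = 0, g(4.25) = 1.3125, g(4.5) = 2.75, g(6) = 14.
On each subinterval the trapezoid contributes (Δs_i/2)·[g(s_{i-1}) + g(s_i)].
Sum = 12.671875.

12.671875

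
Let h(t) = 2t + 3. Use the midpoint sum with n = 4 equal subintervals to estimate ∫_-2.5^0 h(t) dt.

Δt = (0 − (-2.5))/4 = 0.625.
Midpoints: -2.1875, -1.5625, -0.9375, -0.3125.
h(-2.1875) = -1.375, h(-1.5625) = -0.125, h(-0.9375) = 1.125, h(-0.3125) = 2.375.
Sum = Δt · [h(-2.1875) + h(-1.5625) + h(-0.9375) + h(-0.3125)].
Sum = 1.25.

1.25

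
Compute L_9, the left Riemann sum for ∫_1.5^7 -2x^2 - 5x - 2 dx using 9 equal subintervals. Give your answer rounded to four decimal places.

Δx = (7 − 1.5)/9 = 11/18.
Left endpoints: 1.5, 19/9, 49/18, 10/3, 71/18, 41/9, 31/6, 52/9, 115/18.
f(1.5) = -14, f(19/9) = -1739/81, f(49/18) = -2465/81, f(10/3) = -368/9, f(71/18) = -4280/81, f(41/9) = -5369/81, f(31/6) = -731/9, f(52/9) = -7910/81, f(115/18) = -9362/81.
Sum = Δx · [f(1.5) + f(19/9) + f(49/18) + ...].
Sum ≈ -318.0041.

-318.0041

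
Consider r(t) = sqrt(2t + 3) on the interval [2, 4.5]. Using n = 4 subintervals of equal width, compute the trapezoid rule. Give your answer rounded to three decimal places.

Δt = (4.5 − 2)/4 = 0.625.
r(2) ≈ 2.646, r(2.625) ≈ 2.872, r(3.25) ≈ 3.082, r(3.875) ≈ 3.279, r(4.5) ≈ 3.464.
T_4 = (Δt/2)·[r(t_0) + 2r(t_1) + 2r(t_2) + 2r(t_3) + r(t_4)].
Sum ≈ 7.680.

7.680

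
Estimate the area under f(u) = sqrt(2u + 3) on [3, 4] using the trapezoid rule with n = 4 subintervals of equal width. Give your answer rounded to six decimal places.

3.160792

Δu = (4 − 3)/4 = 0.25.
f(3) ≈ 3.000000, f(3.25) ≈ 3.082207, f(3.5) ≈ 3.162278, f(3.75) ≈ 3.240370, f(4) ≈ 3.316625.
T_4 = (Δu/2)·[f(u_0) + 2f(u_1) + 2f(u_2) + 2f(u_3) + f(u_4)].
Sum ≈ 3.160792.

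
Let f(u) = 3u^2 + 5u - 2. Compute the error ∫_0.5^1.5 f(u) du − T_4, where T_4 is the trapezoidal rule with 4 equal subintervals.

-0.03125

Exact integral: ∫_0.5^1.5 f(u) du = 6.25.
T_4 = 6.28125.
Error = 6.25 − 6.28125 = -0.03125.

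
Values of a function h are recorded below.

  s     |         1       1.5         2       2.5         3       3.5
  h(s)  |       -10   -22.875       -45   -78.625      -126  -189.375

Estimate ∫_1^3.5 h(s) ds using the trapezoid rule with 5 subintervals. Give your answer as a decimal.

-186.09375

Δs = 0.5.
T_5 = (0.5/2)·[(-10) + 2·(-22.875) + 2·(-45) + 2·(-78.625) + 2·(-126) + (-189.375)] = -186.09375.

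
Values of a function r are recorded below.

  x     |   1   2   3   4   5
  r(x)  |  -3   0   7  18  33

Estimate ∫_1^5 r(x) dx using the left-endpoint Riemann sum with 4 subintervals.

Δx = 1.
Sum = 1·[(-3) + 0 + 7 + 18] = 22.

22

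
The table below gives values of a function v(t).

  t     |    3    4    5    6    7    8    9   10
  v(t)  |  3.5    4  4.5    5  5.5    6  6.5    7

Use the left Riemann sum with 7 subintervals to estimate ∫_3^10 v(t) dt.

Δt = 1.
Sum = 1·[3.5 + 4 + 4.5 + 5 + 5.5 + 6 + 6.5] = 35.

35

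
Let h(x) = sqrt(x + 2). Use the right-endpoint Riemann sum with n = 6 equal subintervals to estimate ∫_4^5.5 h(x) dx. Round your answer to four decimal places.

3.9311

Δx = (5.5 − 4)/6 = 0.25.
Right endpoints: 4.25, 4.5, 4.75, 5, 5.25, 5.5.
h(4.25) ≈ 2.5000, h(4.5) ≈ 2.5495, h(4.75) ≈ 2.5981, h(5) ≈ 2.6458, h(5.25) ≈ 2.6926, h(5.5) ≈ 2.7386.
Sum = Δx · [h(4.25) + h(4.5) + h(4.75) + ...].
Sum ≈ 3.9311.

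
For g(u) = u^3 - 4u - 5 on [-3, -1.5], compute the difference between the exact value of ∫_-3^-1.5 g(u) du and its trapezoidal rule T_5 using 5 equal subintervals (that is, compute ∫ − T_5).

Exact integral: ∫_-3^-1.5 g(u) du = -12.984375.
T_5 = -13.13625.
Error = -12.984375 − (-13.13625) = 0.151875.

0.151875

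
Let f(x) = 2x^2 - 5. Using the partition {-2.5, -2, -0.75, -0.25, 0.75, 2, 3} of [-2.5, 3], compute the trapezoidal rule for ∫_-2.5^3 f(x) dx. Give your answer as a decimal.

Subinterval widths: 0.5, 1.25, 0.5, 1, 1.25, 1.
f(-2.5) = 7.5, f(-2) = 3, f(-0.75) = -3.875, f(-0.25) = -4.875, f(0.75) = -3.875, f(2) = 3, f(3) = 13.
On each subinterval the trapezoid contributes (Δx_i/2)·[f(x_{i-1}) + f(x_i)].
Sum = 2.96875.

2.96875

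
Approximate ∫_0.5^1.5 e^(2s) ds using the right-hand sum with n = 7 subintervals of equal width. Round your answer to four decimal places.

Δs = (1.5 − 0.5)/7 = 1/7.
Right endpoints: 9/14, 11/14, 13/14, 15/14, 17/14, 19/14, 1.5.
f(9/14) ≈ 3.6173, f(11/14) ≈ 4.8135, f(13/14) ≈ 6.4054, f(15/14) ≈ 8.5238, f(17/14) ≈ 11.3427, f(19/14) ≈ 15.0938, f(1.5) ≈ 20.0855.
Sum = Δs · [f(9/14) + f(11/14) + f(13/14) + ...].
Sum ≈ 9.9831.

9.9831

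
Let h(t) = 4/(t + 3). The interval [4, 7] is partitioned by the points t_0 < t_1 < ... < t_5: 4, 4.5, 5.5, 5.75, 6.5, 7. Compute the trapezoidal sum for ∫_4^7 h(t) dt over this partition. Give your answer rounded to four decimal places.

1.4287

Subinterval widths: 0.5, 1, 0.25, 0.75, 0.5.
h(4) = 4/7, h(4.5) = 8/15, h(5.5) = 8/17, h(5.75) = 16/35, h(6.5) = 8/19, h(7) = 0.4.
On each subinterval the trapezoid contributes (Δt_i/2)·[h(t_{i-1}) + h(t_i)].
Sum ≈ 1.4287.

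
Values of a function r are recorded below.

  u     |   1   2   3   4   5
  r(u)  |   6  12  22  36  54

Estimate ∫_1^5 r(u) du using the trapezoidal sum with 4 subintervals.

100

Δu = 1.
T_4 = (1/2)·[6 + 2·12 + 2·22 + 2·36 + 54] = 100.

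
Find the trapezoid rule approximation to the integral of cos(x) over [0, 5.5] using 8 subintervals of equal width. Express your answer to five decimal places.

-0.67753

Δx = (5.5 − 0)/8 = 0.6875.
f(0) ≈ 1.00000, f(0.6875) ≈ 0.77283, f(1.375) ≈ 0.19455, f(2.0625) ≈ -0.47213, f(2.75) ≈ -0.92430, f(3.4375) ≈ -0.95654, f(4.125) ≈ -0.55419, f(4.8125) ≈ 0.09994, f(5.5) ≈ 0.70867.
T_8 = (Δx/2)·[f(x_0) + 2f(x_1) + ... + 2f(x_{7}) + f(x_8)].
Sum ≈ -0.67753.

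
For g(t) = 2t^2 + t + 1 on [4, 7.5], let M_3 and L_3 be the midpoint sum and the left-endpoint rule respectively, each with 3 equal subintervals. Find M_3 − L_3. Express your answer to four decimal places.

M_3 ≈ 261.414352.
L_3 ≈ 214.796296.
M_3 − L_3 ≈ 46.6181.

46.6181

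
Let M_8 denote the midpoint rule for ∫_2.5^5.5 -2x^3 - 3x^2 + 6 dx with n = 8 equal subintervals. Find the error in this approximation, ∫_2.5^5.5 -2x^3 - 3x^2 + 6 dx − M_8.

Exact integral: ∫_2.5^5.5 f(x) dx = -570.75.
M_8 = -569.80078125.
Error = -570.75 − (-569.80078125) = -0.94921875.

-0.94921875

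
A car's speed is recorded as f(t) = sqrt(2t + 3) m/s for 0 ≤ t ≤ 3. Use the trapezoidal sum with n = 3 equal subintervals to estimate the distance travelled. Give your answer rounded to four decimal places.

Δt = (3 − 0)/3 = 1.
f(0) ≈ 1.7321, f(1) ≈ 2.2361, f(2) ≈ 2.6458, f(3) ≈ 3.0000.
T_3 = (Δt/2)·[f(t_0) + 2f(t_1) + 2f(t_2) + f(t_3)].
Sum ≈ 7.2478.

7.2478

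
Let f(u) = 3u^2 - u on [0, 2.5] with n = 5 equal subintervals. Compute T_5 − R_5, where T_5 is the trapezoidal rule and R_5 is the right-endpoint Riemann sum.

-4.0625

T_5 = 12.8125.
R_5 = 16.875.
T_5 − R_5 = -4.0625.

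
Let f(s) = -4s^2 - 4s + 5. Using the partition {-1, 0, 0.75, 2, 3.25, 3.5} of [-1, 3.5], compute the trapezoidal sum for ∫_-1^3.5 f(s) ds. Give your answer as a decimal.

-62.0625

Subinterval widths: 1, 0.75, 1.25, 1.25, 0.25.
f(-1) = 5, f(0) = 5, f(0.75) = -0.25, f(2) = -19, f(3.25) = -50.25, f(3.5) = -58.
On each subinterval the trapezoid contributes (Δs_i/2)·[f(s_{i-1}) + f(s_i)].
Sum = -62.0625.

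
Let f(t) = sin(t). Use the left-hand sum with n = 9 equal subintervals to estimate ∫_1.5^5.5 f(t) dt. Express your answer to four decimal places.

-0.2489

Δt = (5.5 − 1.5)/9 = 4/9.
Left endpoints: 1.5, 35/18, 43/18, 17/6, 59/18, 67/18, 25/6, 83/18, 91/18.
f(1.5) ≈ 0.9975, f(35/18) ≈ 0.9310, f(43/18) ≈ 0.6836, f(17/6) ≈ 0.3034, f(59/18) ≈ -0.1358, f(67/18) ≈ -0.5486, f(25/6) ≈ -0.8548, f(83/18) ≈ -0.9949, f(91/18) ≈ -0.9417.
Sum = Δt · [f(1.5) + f(35/18) + f(43/18) + ...].
Sum ≈ -0.2489.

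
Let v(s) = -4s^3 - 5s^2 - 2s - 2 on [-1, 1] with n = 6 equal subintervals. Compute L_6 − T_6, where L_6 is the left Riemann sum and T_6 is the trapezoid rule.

L_6 ≈ -5.518519.
T_6 ≈ -7.518519.
L_6 − T_6 = 2.

2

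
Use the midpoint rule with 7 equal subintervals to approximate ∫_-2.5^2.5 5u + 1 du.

Δu = (2.5 − (-2.5))/7 = 5/7.
Midpoints: -15/7, -10/7, -5/7, 0, 5/7, 10/7, 15/7.
f(-15/7) = -68/7, f(-10/7) = -43/7, f(-5/7) = -18/7, f(0) = 1, f(5/7) = 32/7, f(10/7) = 57/7, f(15/7) = 82/7.
Sum = Δu · [f(-15/7) + f(-10/7) + f(-5/7) + ...].
Sum = 5.

5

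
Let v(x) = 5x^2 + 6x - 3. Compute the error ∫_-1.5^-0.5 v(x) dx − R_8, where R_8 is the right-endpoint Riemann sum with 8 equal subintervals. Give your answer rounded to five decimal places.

Exact integral: ∫_-1.5^-0.5 v(x) dx ≈ -3.5833333.
R_8 = -3.8203125.
Error ≈ -3.5833333 − (-3.8203125) ≈ 0.23698.

0.23698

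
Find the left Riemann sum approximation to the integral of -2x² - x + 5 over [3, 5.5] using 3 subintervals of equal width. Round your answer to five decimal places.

-72.87037

Δx = (5.5 − 3)/3 = 5/6.
Left endpoints: 3, 23/6, 14/3.
f(3) = -16, f(23/6) = -254/9, f(14/3) = -389/9.
Sum = Δx · [f(3) + f(23/6) + f(14/3)].
Sum ≈ -72.87037.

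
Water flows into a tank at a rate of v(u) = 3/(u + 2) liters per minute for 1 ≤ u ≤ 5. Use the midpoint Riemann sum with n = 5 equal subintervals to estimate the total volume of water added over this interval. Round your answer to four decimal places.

Δu = (5 − 1)/5 = 0.8.
Midpoints: 1.4, 2.2, 3, 3.8, 4.6.
v(1.4) = 15/17, v(2.2) = 5/7, v(3) = 0.6, v(3.8) = 15/29, v(4.6) = 5/11.
Sum = Δu · [v(1.4) + v(2.2) + v(3) + v(3.8) + v(4.6)].
Sum ≈ 2.5347.

2.5347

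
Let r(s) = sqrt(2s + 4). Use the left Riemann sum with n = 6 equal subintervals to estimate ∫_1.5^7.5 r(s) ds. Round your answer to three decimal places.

Δs = (7.5 − 1.5)/6 = 1.
Left endpoints: 1.5, 2.5, 3.5, 4.5, 5.5, 6.5.
r(1.5) ≈ 2.646, r(2.5) ≈ 3.000, r(3.5) ≈ 3.317, r(4.5) ≈ 3.606, r(5.5) ≈ 3.873, r(6.5) ≈ 4.123.
Sum = Δs · [r(1.5) + r(2.5) + r(3.5) + ...].
Sum ≈ 20.564.

20.564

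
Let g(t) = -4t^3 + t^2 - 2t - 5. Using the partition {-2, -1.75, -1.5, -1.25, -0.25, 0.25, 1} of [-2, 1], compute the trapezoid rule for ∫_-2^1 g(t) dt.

Subinterval widths: 0.25, 0.25, 0.25, 1, 0.5, 0.75.
g(-2) = 35, g(-1.75) = 23, g(-1.5) = 13.75, g(-1.25) = 6.875, g(-0.25) = -4.375, g(0.25) = -5.5, g(1) = -10.
On each subinterval the trapezoid contributes (Δt_i/2)·[g(t_{i-1}) + g(t_i)].
Sum = 7.390625.

7.390625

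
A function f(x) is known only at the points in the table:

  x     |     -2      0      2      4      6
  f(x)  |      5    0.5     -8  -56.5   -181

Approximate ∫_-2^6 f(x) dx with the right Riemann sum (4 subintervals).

Δx = 2.
Sum = 2·[0.5 + (-8) + (-56.5) + (-181)] = -490.

-490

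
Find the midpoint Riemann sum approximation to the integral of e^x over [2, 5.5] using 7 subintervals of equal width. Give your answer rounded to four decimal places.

234.8489

Δx = (5.5 − 2)/7 = 0.5.
Midpoints: 2.25, 2.75, 3.25, 3.75, 4.25, 4.75, 5.25.
f(2.25) ≈ 9.4877, f(2.75) ≈ 15.6426, f(3.25) ≈ 25.7903, f(3.75) ≈ 42.5211, f(4.25) ≈ 70.1054, f(4.75) ≈ 115.5843, f(5.25) ≈ 190.5663.
Sum = Δx · [f(2.25) + f(2.75) + f(3.25) + ...].
Sum ≈ 234.8489.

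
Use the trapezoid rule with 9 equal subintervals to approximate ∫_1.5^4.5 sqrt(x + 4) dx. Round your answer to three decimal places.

7.922

Δx = (4.5 − 1.5)/9 = 1/3.
f(1.5) ≈ 2.345, f(11/6) ≈ 2.415, f(13/6) ≈ 2.483, f(2.5) ≈ 2.550, f(17/6) ≈ 2.614, f(19/6) ≈ 2.677, f(3.5) ≈ 2.739, f(23/6) ≈ 2.799, f(25/6) ≈ 2.858, f(4.5) ≈ 2.915.
T_9 = (Δx/2)·[f(x_0) + 2f(x_1) + ... + 2f(x_{8}) + f(x_9)].
Sum ≈ 7.922.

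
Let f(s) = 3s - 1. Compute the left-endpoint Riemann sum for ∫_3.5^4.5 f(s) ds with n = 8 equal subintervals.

10.8125

Δs = (4.5 − 3.5)/8 = 0.125.
Left endpoints: 3.5, 3.625, 3.75, 3.875, 4, 4.125, 4.25, 4.375.
f(3.5) = 9.5, f(3.625) = 9.875, f(3.75) = 10.25, f(3.875) = 10.625, f(4) = 11, f(4.125) = 11.375, f(4.25) = 11.75, f(4.375) = 12.125.
Sum = Δs · [f(3.5) + f(3.625) + f(3.75) + ...].
Sum = 10.8125.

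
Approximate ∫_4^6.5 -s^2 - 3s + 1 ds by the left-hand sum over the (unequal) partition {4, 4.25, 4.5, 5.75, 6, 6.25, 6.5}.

Subinterval widths: 0.25, 0.25, 1.25, 0.25, 0.25, 0.25.
Left endpoints: 4, 4.25, 4.5, 5.75, 6, 6.25.
f(4) = -27, f(4.25) = -29.8125, f(4.5) = -32.75, f(5.75) = -49.3125, f(6) = -53, f(6.25) = -56.8125.
Sum = Σ Δs_i · f(s_i).
Sum = -94.921875.

-94.921875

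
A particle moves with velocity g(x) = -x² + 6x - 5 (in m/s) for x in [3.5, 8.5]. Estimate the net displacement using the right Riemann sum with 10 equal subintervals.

Δx = (8.5 − 3.5)/10 = 0.5.
Right endpoints: 4, 4.5, 5, 5.5, 6, 6.5, 7, 7.5, 8, 8.5.
g(4) = 3, g(4.5) = 1.75, g(5) = 0, g(5.5) = -2.25, g(6) = -5, g(6.5) = -8.25, g(7) = -12, g(7.5) = -16.25, g(8) = -21, g(8.5) = -26.25.
Sum = Δx · [g(4) + g(4.5) + g(5) + ...].
Sum = -43.125.

-43.125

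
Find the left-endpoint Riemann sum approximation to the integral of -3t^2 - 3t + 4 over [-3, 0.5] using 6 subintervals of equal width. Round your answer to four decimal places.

Δt = (0.5 − (-3))/6 = 7/12.
Left endpoints: -3, -29/12, -11/6, -1.25, -2/3, -1/12.
f(-3) = -14, f(-29/12) = -301/48, f(-11/6) = -7/12, f(-1.25) = 3.0625, f(-2/3) = 14/3, f(-1/12) = 203/48.
Sum = Δt · [f(-3) + f(-29/12) + f(-11/6) + ...].
Sum ≈ -5.1892.

-5.1892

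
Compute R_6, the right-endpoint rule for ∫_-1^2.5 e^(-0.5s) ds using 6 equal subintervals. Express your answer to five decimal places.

Δs = (2.5 − (-1))/6 = 7/12.
Right endpoints: -5/12, 1/6, 0.75, 4/3, 23/12, 2.5.
f(-5/12) ≈ 1.23162, f(1/6) ≈ 0.92004, f(0.75) ≈ 0.68729, f(4/3) ≈ 0.51342, f(23/12) ≈ 0.38353, f(2.5) ≈ 0.28650.
Sum = Δs · [f(-5/12) + f(1/6) + f(0.75) + ...].
Sum ≈ 2.34641.

2.34641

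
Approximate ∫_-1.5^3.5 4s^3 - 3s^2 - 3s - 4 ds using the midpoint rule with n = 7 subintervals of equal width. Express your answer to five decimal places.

61.83673

Δs = (3.5 − (-1.5))/7 = 5/7.
Midpoints: -8/7, -3/7, 2/7, 1, 12/7, 17/7, 22/7.
f(-8/7) = -3588/343, f(-3/7) = -1228/343, f(2/7) = -1718/343, f(1) = -6, f(12/7) = 752/343, f(17/7) = 9712/343, f(22/7) = 27822/343.
Sum = Δs · [f(-8/7) + f(-3/7) + f(2/7) + ...].
Sum ≈ 61.83673.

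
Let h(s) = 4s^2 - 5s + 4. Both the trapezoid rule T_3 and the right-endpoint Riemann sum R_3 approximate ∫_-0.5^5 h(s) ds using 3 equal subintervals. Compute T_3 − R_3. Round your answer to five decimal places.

-65.54167

T_3 ≈ 139.2824074.
R_3 ≈ 204.8240741.
T_3 − R_3 ≈ -65.54167.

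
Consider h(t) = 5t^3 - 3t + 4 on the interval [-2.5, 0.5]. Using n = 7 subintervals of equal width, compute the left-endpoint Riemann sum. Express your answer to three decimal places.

-44.074

Δt = (0.5 − (-2.5))/7 = 3/7.
Left endpoints: -2.5, -29/14, -23/14, -17/14, -11/14, -5/14, 1/14.
h(-2.5) = -66.625, h(-29/14) = -93917/2744, h(-23/14) = -36335/2744, h(-17/14) = -3593/2744, h(-11/14) = 10789/2744, h(-5/14) = 13291/2744, h(1/14) = 10393/2744.
Sum = Δt · [h(-2.5) + h(-29/14) + h(-23/14) + ...].
Sum ≈ -44.074.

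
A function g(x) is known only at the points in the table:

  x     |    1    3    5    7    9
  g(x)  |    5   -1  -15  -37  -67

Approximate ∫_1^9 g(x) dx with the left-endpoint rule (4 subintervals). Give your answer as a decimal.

-96

Δx = 2.
Sum = 2·[5 + (-1) + (-15) + (-37)] = -96.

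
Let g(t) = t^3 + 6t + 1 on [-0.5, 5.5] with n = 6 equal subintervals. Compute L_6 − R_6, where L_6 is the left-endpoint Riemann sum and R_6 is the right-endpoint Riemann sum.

L_6 = 231.
R_6 = 433.5.
L_6 − R_6 = -202.5.

-202.5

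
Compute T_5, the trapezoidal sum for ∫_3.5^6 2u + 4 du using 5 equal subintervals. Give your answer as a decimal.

33.75

Δu = (6 − 3.5)/5 = 0.5.
f(3.5) = 11, f(4) = 12, f(4.5) = 13, f(5) = 14, f(5.5) = 15, f(6) = 16.
T_5 = (Δu/2)·[f(u_0) + 2f(u_1) + ... + 2f(u_{4}) + f(u_5)].
Sum = 33.75.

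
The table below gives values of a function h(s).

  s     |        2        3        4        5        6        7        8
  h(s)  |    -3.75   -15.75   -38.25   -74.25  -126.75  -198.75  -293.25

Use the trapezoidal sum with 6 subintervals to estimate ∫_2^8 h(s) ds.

-602.25

Δs = 1.
T_6 = (1/2)·[(-3.75) + 2·(-15.75) + 2·(-38.25) + 2·(-74.25) + 2·(-126.75) + 2·(-198.75) + (-293.25)] = -602.25.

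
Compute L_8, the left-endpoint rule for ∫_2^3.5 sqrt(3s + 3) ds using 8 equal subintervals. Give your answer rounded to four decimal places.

Δs = (3.5 − 2)/8 = 0.1875.
Left endpoints: 2, 2.1875, 2.375, 2.5625, 2.75, 2.9375, 3.125, 3.3125.
f(2) ≈ 3.0000, f(2.1875) ≈ 3.0923, f(2.375) ≈ 3.1820, f(2.5625) ≈ 3.2692, f(2.75) ≈ 3.3541, f(2.9375) ≈ 3.4369, f(3.125) ≈ 3.5178, f(3.3125) ≈ 3.5969.
Sum = Δs · [f(2) + f(2.1875) + f(2.375) + ...].
Sum ≈ 4.9592.

4.9592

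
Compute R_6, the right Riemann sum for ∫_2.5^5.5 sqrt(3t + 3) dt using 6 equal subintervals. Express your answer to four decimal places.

11.8659

Δt = (5.5 − 2.5)/6 = 0.5.
Right endpoints: 3, 3.5, 4, 4.5, 5, 5.5.
f(3) ≈ 3.4641, f(3.5) ≈ 3.6742, f(4) ≈ 3.8730, f(4.5) ≈ 4.0620, f(5) ≈ 4.2426, f(5.5) ≈ 4.4159.
Sum = Δt · [f(3) + f(3.5) + f(4) + ...].
Sum ≈ 11.8659.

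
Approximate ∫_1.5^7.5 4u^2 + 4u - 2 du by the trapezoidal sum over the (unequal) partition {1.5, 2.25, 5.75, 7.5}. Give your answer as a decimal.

686.4375

Subinterval widths: 0.75, 3.5, 1.75.
f(1.5) = 13, f(2.25) = 27.25, f(5.75) = 153.25, f(7.5) = 253.
On each subinterval the trapezoid contributes (Δu_i/2)·[f(u_{i-1}) + f(u_i)].
Sum = 686.4375.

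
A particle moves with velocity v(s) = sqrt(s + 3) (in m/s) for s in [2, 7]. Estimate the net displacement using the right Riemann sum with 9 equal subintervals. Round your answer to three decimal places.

Δs = (7 − 2)/9 = 5/9.
Right endpoints: 23/9, 28/9, 11/3, 38/9, 43/9, 16/3, 53/9, 58/9, 7.
v(23/9) ≈ 2.357, v(28/9) ≈ 2.472, v(11/3) ≈ 2.582, v(38/9) ≈ 2.687, v(43/9) ≈ 2.789, v(16/3) ≈ 2.887, v(53/9) ≈ 2.981, v(58/9) ≈ 3.073, v(7) ≈ 3.162.
Sum = Δs · [v(23/9) + v(28/9) + v(11/3) + ...].
Sum ≈ 13.884.

13.884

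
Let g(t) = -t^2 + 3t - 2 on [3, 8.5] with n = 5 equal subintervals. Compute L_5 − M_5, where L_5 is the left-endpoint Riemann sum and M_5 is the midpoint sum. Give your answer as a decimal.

24.04875

L_5 = -87.23.
M_5 = -111.27875.
L_5 − M_5 = 24.04875.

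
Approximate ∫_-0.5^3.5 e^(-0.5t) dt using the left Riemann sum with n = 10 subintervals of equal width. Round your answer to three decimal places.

Δt = (3.5 − (-0.5))/10 = 0.4.
Left endpoints: -0.5, -0.1, 0.3, 0.7, 1.1, 1.5, 1.9, 2.3, 2.7, 3.1.
f(-0.5) ≈ 1.284, f(-0.1) ≈ 1.051, f(0.3) ≈ 0.861, f(0.7) ≈ 0.705, f(1.1) ≈ 0.577, f(1.5) ≈ 0.472, f(1.9) ≈ 0.387, f(2.3) ≈ 0.317, f(2.7) ≈ 0.259, f(3.1) ≈ 0.212.
Sum = Δt · [f(-0.5) + f(-0.1) + f(0.3) + ...].
Sum ≈ 2.450.

2.450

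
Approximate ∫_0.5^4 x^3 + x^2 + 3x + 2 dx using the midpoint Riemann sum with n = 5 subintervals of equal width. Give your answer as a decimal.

114.7934375

Δx = (4 − 0.5)/5 = 0.7.
Midpoints: 0.85, 1.55, 2.25, 2.95, 3.65.
f(0.85) = 5.886625, f(1.55) = 12.776375, f(2.25) = 25.203125, f(2.95) = 45.224875, f(3.65) = 74.899625.
Sum = Δx · [f(0.85) + f(1.55) + f(2.25) + f(2.95) + f(3.65)].
Sum = 114.7934375.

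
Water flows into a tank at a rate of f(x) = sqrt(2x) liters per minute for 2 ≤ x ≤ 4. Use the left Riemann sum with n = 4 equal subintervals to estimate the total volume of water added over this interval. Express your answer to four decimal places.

4.6657

Δx = (4 − 2)/4 = 0.5.
Left endpoints: 2, 2.5, 3, 3.5.
f(2) ≈ 2.0000, f(2.5) ≈ 2.2361, f(3) ≈ 2.4495, f(3.5) ≈ 2.6458.
Sum = Δx · [f(2) + f(2.5) + f(3) + f(3.5)].
Sum ≈ 4.6657.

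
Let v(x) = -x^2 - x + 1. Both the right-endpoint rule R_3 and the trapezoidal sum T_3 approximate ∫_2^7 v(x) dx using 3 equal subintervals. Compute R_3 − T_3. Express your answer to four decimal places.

R_3 ≈ -173.148148.
T_3 ≈ -131.481481.
R_3 − T_3 ≈ -41.6667.

-41.6667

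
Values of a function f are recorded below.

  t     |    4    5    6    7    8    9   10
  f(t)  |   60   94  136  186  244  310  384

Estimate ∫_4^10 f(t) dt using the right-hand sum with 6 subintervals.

1354

Δt = 1.
Sum = 1·[94 + 136 + 186 + 244 + 310 + 384] = 1354.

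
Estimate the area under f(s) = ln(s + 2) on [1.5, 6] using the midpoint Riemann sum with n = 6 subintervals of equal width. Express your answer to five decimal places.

Δs = (6 − 1.5)/6 = 0.75.
Midpoints: 1.875, 2.625, 3.375, 4.125, 4.875, 5.625.
f(1.875) ≈ 1.35455, f(2.625) ≈ 1.53148, f(3.375) ≈ 1.68176, f(4.125) ≈ 1.81238, f(4.875) ≈ 1.92789, f(5.625) ≈ 2.03143.
Sum = Δs · [f(1.875) + f(2.625) + f(3.375) + ...].
Sum ≈ 7.75461.

7.75461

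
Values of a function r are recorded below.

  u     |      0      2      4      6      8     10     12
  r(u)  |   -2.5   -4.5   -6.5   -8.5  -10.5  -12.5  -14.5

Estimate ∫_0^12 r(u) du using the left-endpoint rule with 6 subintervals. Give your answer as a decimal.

-90

Δu = 2.
Sum = 2·[(-2.5) + (-4.5) + (-6.5) + (-8.5) + (-10.5) + (-12.5)] = -90.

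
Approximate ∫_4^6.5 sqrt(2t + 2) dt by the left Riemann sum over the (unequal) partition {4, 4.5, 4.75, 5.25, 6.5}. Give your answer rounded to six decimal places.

Subinterval widths: 0.5, 0.25, 0.5, 1.25.
Left endpoints: 4, 4.5, 4.75, 5.25.
f(4) ≈ 3.162278, f(4.5) ≈ 3.316625, f(4.75) ≈ 3.391165, f(5.25) ≈ 3.535534.
Sum = Σ Δt_i · f(t_i).
Sum ≈ 8.525295.

8.525295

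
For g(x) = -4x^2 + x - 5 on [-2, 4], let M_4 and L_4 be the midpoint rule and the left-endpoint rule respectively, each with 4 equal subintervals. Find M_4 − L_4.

M_4 = -115.5.
L_4 = -97.5.
M_4 − L_4 = -18.

-18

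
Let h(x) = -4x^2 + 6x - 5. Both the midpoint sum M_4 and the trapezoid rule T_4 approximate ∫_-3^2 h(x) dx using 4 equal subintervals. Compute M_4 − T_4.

M_4 = -84.0625.
T_4 = -91.875.
M_4 − T_4 = 7.8125.

7.8125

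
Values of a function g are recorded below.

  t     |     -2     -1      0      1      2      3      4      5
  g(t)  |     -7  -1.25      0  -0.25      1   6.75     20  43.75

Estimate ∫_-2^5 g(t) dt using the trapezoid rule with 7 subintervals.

Δt = 1.
T_7 = (1/2)·[(-7) + 2·(-1.25) + 2·0 + 2·(-0.25) + 2·1 + 2·6.75 + 2·20 + 43.75] = 44.625.

44.625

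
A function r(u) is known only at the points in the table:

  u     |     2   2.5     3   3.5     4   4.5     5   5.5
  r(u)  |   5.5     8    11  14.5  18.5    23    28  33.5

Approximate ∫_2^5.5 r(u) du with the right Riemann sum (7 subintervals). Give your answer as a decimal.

Δu = 0.5.
Sum = 0.5·[8 + 11 + 14.5 + 18.5 + 23 + 28 + 33.5] = 68.25.

68.25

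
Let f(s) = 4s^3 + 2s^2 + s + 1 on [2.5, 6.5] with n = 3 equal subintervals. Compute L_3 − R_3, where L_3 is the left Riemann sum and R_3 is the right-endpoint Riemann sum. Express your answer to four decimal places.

L_3 ≈ 1265.703704.
R_3 ≈ 2748.370370.
L_3 − R_3 ≈ -1482.6667.

-1482.6667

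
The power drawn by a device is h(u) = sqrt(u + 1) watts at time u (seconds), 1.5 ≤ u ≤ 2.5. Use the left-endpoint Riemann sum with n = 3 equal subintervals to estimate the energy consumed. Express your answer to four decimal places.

Δu = (2.5 − 1.5)/3 = 1/3.
Left endpoints: 1.5, 11/6, 13/6.
h(1.5) ≈ 1.5811, h(11/6) ≈ 1.6833, h(13/6) ≈ 1.7795.
Sum = Δu · [h(1.5) + h(11/6) + h(13/6)].
Sum ≈ 1.6813.

1.6813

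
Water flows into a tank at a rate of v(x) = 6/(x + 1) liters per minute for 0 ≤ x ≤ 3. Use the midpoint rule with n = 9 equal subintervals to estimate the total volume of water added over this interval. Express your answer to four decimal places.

Δx = (3 − 0)/9 = 1/3.
Midpoints: 1/6, 0.5, 5/6, 7/6, 1.5, 11/6, 13/6, 2.5, 17/6.
v(1/6) = 36/7, v(0.5) = 4, v(5/6) = 36/11, v(7/6) = 36/13, v(1.5) = 2.4, v(11/6) = 36/17, v(13/6) = 36/19, v(2.5) = 12/7, v(17/6) = 36/23.
Sum = Δx · [v(1/6) + v(0.5) + v(5/6) + ...].
Sum ≈ 8.2922.

8.2922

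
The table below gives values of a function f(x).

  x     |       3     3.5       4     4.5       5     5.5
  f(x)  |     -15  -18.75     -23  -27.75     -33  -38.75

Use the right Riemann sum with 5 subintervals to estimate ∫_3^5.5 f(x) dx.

Δx = 0.5.
Sum = 0.5·[(-18.75) + (-23) + (-27.75) + (-33) + (-38.75)] = -70.625.

-70.625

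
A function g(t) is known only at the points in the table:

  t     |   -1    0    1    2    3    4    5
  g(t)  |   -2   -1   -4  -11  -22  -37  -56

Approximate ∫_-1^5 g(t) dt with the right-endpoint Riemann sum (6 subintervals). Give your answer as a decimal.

-131

Δt = 1.
Sum = 1·[(-1) + (-4) + (-11) + (-22) + (-37) + (-56)] = -131.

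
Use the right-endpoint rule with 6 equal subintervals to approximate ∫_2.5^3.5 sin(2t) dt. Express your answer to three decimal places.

Δt = (3.5 − 2.5)/6 = 1/6.
Right endpoints: 8/3, 17/6, 3, 19/6, 10/3, 3.5.
f(8/3) ≈ -0.813, f(17/6) ≈ -0.578, f(3) ≈ -0.279, f(19/6) ≈ 0.050, f(10/3) ≈ 0.374, f(3.5) ≈ 0.657.
Sum = Δt · [f(8/3) + f(17/6) + f(3) + ...].
Sum ≈ -0.098.

-0.098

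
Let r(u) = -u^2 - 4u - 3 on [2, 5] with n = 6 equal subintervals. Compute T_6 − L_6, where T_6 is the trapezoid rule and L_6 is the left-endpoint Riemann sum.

T_6 = -90.125.
L_6 = -81.875.
T_6 − L_6 = -8.25.

-8.25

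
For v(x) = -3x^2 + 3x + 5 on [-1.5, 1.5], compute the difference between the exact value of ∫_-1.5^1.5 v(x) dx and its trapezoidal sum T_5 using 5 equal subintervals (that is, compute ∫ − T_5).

0.54

Exact integral: ∫_-1.5^1.5 v(x) dx = 8.25.
T_5 = 7.71.
Error = 8.25 − 7.71 = 0.54.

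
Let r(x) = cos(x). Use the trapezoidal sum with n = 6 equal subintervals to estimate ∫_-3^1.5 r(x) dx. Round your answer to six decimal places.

1.084735

Δx = (1.5 − (-3))/6 = 0.75.
r(-3) ≈ -0.989992, r(-2.25) ≈ -0.628174, r(-1.5) ≈ 0.070737, r(-0.75) ≈ 0.731689, r(0) ≈ 1.000000, r(0.75) ≈ 0.731689, r(1.5) ≈ 0.070737.
T_6 = (Δx/2)·[r(x_0) + 2r(x_1) + ... + 2r(x_{5}) + r(x_6)].
Sum ≈ 1.084735.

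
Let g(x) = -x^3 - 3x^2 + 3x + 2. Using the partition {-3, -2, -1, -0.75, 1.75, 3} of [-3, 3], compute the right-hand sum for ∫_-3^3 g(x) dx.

-83.37109375

Subinterval widths: 1, 1, 0.25, 2.5, 1.25.
Right endpoints: -2, -1, -0.75, 1.75, 3.
g(-2) = -8, g(-1) = -3, g(-0.75) = -1.515625, g(1.75) = -7.296875, g(3) = -43.
Sum = Σ Δx_i · g(x_i).
Sum = -83.37109375.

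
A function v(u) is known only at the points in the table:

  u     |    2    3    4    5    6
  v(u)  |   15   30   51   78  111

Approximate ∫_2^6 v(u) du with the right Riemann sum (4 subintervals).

270

Δu = 1.
Sum = 1·[30 + 51 + 78 + 111] = 270.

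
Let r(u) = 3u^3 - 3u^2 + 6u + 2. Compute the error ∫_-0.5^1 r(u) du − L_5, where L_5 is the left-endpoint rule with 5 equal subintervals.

1.535625

Exact integral: ∫_-0.5^1 r(u) du = 4.828125.
L_5 = 3.2925.
Error = 4.828125 − 3.2925 = 1.535625.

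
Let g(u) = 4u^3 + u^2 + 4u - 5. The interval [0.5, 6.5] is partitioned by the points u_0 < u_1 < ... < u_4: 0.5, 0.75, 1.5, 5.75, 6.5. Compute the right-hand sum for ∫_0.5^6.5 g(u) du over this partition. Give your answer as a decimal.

4332.8125

Subinterval widths: 0.25, 0.75, 4.25, 0.75.
Right endpoints: 0.75, 1.5, 5.75, 6.5.
g(0.75) = 0.25, g(1.5) = 16.75, g(5.75) = 811.5, g(6.5) = 1161.75.
Sum = Σ Δu_i · g(u_i).
Sum = 4332.8125.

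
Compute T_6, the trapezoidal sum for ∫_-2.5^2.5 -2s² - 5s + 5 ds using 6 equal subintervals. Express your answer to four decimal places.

Δs = (2.5 − (-2.5))/6 = 5/6.
f(-2.5) = 5, f(-5/3) = 70/9, f(-5/6) = 70/9, f(0) = 5, f(5/6) = -5/9, f(5/3) = -80/9, f(2.5) = -20.
T_6 = (Δs/2)·[f(s_0) + 2f(s_1) + ... + 2f(s_{5}) + f(s_6)].
Sum ≈ 3.0093.

3.0093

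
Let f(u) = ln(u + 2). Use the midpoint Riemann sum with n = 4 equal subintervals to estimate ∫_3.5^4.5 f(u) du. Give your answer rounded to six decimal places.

Δu = (4.5 − 3.5)/4 = 0.25.
Midpoints: 3.625, 3.875, 4.125, 4.375.
f(3.625) ≈ 1.727221, f(3.875) ≈ 1.770706, f(4.125) ≈ 1.812379, f(4.375) ≈ 1.852384.
Sum = Δu · [f(3.625) + f(3.875) + f(4.125) + f(4.375)].
Sum ≈ 1.790672.

1.790672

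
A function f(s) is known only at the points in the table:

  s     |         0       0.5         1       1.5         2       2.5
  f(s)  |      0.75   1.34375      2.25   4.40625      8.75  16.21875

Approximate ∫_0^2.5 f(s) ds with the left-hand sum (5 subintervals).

8.75

Δs = 0.5.
Sum = 0.5·[0.75 + 1.34375 + 2.25 + 4.40625 + 8.75] = 8.75.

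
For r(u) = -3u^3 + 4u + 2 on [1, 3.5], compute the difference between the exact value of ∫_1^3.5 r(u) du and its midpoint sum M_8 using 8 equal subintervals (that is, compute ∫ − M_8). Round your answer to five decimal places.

Exact integral: ∫_1^3.5 r(u) du = -84.296875.
M_8 ≈ -83.8848877.
Error ≈ -84.296875 − (-83.8848877) ≈ -0.41199.

-0.41199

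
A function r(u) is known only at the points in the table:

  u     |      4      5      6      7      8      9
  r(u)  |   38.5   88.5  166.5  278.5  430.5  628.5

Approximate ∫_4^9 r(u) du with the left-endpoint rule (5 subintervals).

1002.5

Δu = 1.
Sum = 1·[38.5 + 88.5 + 166.5 + 278.5 + 430.5] = 1002.5.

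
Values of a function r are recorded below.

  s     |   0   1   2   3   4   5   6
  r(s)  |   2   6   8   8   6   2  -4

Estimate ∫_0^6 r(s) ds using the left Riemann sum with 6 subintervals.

32

Δs = 1.
Sum = 1·[2 + 6 + 8 + 8 + 6 + 2] = 32.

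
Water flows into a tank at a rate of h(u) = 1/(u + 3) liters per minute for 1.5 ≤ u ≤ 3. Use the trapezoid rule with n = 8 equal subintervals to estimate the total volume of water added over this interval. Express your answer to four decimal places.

0.2877

Δu = (3 − 1.5)/8 = 0.1875.
h(1.5) = 2/9, h(1.6875) = 16/75, h(1.875) = 8/39, h(2.0625) = 16/81, h(2.25) = 4/21, h(2.4375) = 16/87, h(2.625) = 8/45, h(2.8125) = 16/93, h(3) = 1/6.
T_8 = (Δu/2)·[h(u_0) + 2h(u_1) + ... + 2h(u_{7}) + h(u_8)].
Sum ≈ 0.2877.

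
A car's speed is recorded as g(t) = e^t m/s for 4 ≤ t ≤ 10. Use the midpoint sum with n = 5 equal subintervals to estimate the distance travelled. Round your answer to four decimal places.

Δt = (10 − 4)/5 = 1.2.
Midpoints: 4.6, 5.8, 7, 8.2, 9.4.
g(4.6) ≈ 99.4843, g(5.8) ≈ 330.2996, g(7) ≈ 1096.6332, g(8.2) ≈ 3640.9503, g(9.4) ≈ 12088.3807.
Sum = Δt · [g(4.6) + g(5.8) + g(7) + g(8.2) + g(9.4)].
Sum ≈ 20706.8977.

20706.8977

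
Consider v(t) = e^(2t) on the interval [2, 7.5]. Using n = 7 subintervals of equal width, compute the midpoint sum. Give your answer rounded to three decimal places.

Δt = (7.5 − 2)/7 = 11/14.
Midpoints: 67/28, 89/28, 111/28, 4.75, 155/28, 177/28, 199/28.
v(67/28) ≈ 119.787, v(89/28) ≈ 576.597, v(111/28) ≈ 2775.459, v(4.75) ≈ 13359.727, v(155/28) ≈ 64307.309, v(177/28) ≈ 309544.501, v(199/28) ≈ 1489998.564.
Sum = Δt · [v(67/28) + v(89/28) + v(111/28) + ...].
Sum ≈ 1477678.669.

1477678.669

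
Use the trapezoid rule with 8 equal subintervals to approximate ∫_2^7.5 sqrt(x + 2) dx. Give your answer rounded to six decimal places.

14.183857

Δx = (7.5 − 2)/8 = 0.6875.
f(2) ≈ 2.000000, f(2.6875) ≈ 2.165064, f(3.375) ≈ 2.318405, f(4.0625) ≈ 2.462214, f(4.75) ≈ 2.598076, f(5.4375) ≈ 2.727178, f(6.125) ≈ 2.850439, f(6.8125) ≈ 2.968586, f(7.5) ≈ 3.082207.
T_8 = (Δx/2)·[f(x_0) + 2f(x_1) + ... + 2f(x_{7}) + f(x_8)].
Sum ≈ 14.183857.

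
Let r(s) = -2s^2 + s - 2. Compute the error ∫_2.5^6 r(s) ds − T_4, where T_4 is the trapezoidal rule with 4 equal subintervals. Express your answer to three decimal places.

0.893

Exact integral: ∫_2.5^6 r(s) ds ≈ -125.70833.
T_4 = -126.6015625.
Error ≈ -125.70833 − (-126.6015625) ≈ 0.893.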